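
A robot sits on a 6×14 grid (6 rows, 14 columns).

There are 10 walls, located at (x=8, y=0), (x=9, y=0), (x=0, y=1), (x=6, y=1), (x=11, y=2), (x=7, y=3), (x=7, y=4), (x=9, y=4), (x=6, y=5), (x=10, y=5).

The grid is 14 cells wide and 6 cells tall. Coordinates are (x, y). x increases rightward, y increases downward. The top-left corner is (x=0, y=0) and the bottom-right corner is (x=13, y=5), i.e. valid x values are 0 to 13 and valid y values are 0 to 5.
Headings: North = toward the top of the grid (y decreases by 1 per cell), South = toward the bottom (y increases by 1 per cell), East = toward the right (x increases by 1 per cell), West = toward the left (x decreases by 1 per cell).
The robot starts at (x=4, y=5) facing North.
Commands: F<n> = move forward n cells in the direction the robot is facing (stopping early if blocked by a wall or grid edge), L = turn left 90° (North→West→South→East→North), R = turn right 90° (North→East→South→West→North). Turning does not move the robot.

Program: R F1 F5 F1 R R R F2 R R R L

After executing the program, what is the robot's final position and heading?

Start: (x=4, y=5), facing North
  R: turn right, now facing East
  F1: move forward 1, now at (x=5, y=5)
  F5: move forward 0/5 (blocked), now at (x=5, y=5)
  F1: move forward 0/1 (blocked), now at (x=5, y=5)
  R: turn right, now facing South
  R: turn right, now facing West
  R: turn right, now facing North
  F2: move forward 2, now at (x=5, y=3)
  R: turn right, now facing East
  R: turn right, now facing South
  R: turn right, now facing West
  L: turn left, now facing South
Final: (x=5, y=3), facing South

Answer: Final position: (x=5, y=3), facing South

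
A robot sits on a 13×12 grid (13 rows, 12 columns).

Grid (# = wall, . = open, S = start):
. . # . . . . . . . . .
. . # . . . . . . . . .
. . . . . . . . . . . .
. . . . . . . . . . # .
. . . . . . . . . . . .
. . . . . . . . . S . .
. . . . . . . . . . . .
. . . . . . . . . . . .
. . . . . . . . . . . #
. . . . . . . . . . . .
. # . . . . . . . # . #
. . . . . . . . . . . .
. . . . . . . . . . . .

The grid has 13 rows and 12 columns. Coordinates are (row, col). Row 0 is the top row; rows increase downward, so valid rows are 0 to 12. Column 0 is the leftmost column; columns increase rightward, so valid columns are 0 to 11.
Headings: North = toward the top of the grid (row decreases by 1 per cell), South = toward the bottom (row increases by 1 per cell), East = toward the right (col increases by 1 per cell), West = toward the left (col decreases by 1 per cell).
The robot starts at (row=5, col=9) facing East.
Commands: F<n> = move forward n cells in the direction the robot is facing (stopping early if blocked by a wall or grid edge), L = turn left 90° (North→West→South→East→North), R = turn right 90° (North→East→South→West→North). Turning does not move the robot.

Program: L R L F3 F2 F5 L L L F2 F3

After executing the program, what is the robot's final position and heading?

Start: (row=5, col=9), facing East
  L: turn left, now facing North
  R: turn right, now facing East
  L: turn left, now facing North
  F3: move forward 3, now at (row=2, col=9)
  F2: move forward 2, now at (row=0, col=9)
  F5: move forward 0/5 (blocked), now at (row=0, col=9)
  L: turn left, now facing West
  L: turn left, now facing South
  L: turn left, now facing East
  F2: move forward 2, now at (row=0, col=11)
  F3: move forward 0/3 (blocked), now at (row=0, col=11)
Final: (row=0, col=11), facing East

Answer: Final position: (row=0, col=11), facing East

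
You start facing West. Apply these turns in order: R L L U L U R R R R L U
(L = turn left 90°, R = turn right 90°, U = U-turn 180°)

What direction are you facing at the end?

Answer: Final heading: South

Derivation:
Start: West
  R (right (90° clockwise)) -> North
  L (left (90° counter-clockwise)) -> West
  L (left (90° counter-clockwise)) -> South
  U (U-turn (180°)) -> North
  L (left (90° counter-clockwise)) -> West
  U (U-turn (180°)) -> East
  R (right (90° clockwise)) -> South
  R (right (90° clockwise)) -> West
  R (right (90° clockwise)) -> North
  R (right (90° clockwise)) -> East
  L (left (90° counter-clockwise)) -> North
  U (U-turn (180°)) -> South
Final: South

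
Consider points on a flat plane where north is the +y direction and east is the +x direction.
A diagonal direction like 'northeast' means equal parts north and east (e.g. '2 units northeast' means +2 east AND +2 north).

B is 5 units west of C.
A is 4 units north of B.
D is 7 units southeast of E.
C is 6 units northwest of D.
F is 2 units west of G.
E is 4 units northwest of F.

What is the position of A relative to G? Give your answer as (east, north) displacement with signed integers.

Answer: A is at (east=-10, north=7) relative to G.

Derivation:
Place G at the origin (east=0, north=0).
  F is 2 units west of G: delta (east=-2, north=+0); F at (east=-2, north=0).
  E is 4 units northwest of F: delta (east=-4, north=+4); E at (east=-6, north=4).
  D is 7 units southeast of E: delta (east=+7, north=-7); D at (east=1, north=-3).
  C is 6 units northwest of D: delta (east=-6, north=+6); C at (east=-5, north=3).
  B is 5 units west of C: delta (east=-5, north=+0); B at (east=-10, north=3).
  A is 4 units north of B: delta (east=+0, north=+4); A at (east=-10, north=7).
Therefore A relative to G: (east=-10, north=7).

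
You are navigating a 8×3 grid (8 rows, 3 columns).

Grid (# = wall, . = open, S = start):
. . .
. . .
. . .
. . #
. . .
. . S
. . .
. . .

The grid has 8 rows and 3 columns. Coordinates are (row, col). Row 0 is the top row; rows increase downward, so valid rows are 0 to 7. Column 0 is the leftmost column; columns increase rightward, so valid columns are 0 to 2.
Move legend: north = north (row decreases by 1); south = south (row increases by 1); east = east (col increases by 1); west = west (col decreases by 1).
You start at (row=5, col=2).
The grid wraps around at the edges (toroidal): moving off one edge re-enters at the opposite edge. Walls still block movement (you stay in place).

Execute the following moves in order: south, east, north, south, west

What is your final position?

Answer: Final position: (row=6, col=2)

Derivation:
Start: (row=5, col=2)
  south (south): (row=5, col=2) -> (row=6, col=2)
  east (east): (row=6, col=2) -> (row=6, col=0)
  north (north): (row=6, col=0) -> (row=5, col=0)
  south (south): (row=5, col=0) -> (row=6, col=0)
  west (west): (row=6, col=0) -> (row=6, col=2)
Final: (row=6, col=2)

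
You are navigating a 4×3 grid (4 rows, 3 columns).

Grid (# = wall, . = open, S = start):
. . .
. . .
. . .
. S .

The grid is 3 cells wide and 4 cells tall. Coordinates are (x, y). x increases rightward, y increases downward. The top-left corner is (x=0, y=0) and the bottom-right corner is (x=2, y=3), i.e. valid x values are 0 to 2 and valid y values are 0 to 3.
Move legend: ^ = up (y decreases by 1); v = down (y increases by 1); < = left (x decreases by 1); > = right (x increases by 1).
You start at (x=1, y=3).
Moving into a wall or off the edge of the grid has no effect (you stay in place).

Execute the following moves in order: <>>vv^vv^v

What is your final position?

Answer: Final position: (x=2, y=3)

Derivation:
Start: (x=1, y=3)
  < (left): (x=1, y=3) -> (x=0, y=3)
  > (right): (x=0, y=3) -> (x=1, y=3)
  > (right): (x=1, y=3) -> (x=2, y=3)
  v (down): blocked, stay at (x=2, y=3)
  v (down): blocked, stay at (x=2, y=3)
  ^ (up): (x=2, y=3) -> (x=2, y=2)
  v (down): (x=2, y=2) -> (x=2, y=3)
  v (down): blocked, stay at (x=2, y=3)
  ^ (up): (x=2, y=3) -> (x=2, y=2)
  v (down): (x=2, y=2) -> (x=2, y=3)
Final: (x=2, y=3)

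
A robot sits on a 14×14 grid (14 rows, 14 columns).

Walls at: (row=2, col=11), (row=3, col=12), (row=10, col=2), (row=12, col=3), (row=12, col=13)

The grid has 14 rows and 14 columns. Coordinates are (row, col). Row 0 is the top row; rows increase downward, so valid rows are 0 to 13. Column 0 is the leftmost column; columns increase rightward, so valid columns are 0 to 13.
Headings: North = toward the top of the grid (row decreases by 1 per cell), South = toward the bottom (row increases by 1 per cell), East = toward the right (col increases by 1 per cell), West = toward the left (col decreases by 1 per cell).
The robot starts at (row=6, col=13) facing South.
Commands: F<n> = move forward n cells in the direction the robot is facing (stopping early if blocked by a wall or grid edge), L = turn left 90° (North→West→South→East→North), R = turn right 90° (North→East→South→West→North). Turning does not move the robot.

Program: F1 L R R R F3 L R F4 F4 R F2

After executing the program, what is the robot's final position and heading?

Start: (row=6, col=13), facing South
  F1: move forward 1, now at (row=7, col=13)
  L: turn left, now facing East
  R: turn right, now facing South
  R: turn right, now facing West
  R: turn right, now facing North
  F3: move forward 3, now at (row=4, col=13)
  L: turn left, now facing West
  R: turn right, now facing North
  F4: move forward 4, now at (row=0, col=13)
  F4: move forward 0/4 (blocked), now at (row=0, col=13)
  R: turn right, now facing East
  F2: move forward 0/2 (blocked), now at (row=0, col=13)
Final: (row=0, col=13), facing East

Answer: Final position: (row=0, col=13), facing East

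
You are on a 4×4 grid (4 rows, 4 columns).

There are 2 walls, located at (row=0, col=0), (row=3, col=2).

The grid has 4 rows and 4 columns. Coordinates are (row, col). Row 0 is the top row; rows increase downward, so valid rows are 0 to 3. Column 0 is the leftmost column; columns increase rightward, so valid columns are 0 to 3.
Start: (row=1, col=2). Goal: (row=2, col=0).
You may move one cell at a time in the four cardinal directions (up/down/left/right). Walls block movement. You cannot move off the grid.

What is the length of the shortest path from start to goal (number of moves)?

BFS from (row=1, col=2) until reaching (row=2, col=0):
  Distance 0: (row=1, col=2)
  Distance 1: (row=0, col=2), (row=1, col=1), (row=1, col=3), (row=2, col=2)
  Distance 2: (row=0, col=1), (row=0, col=3), (row=1, col=0), (row=2, col=1), (row=2, col=3)
  Distance 3: (row=2, col=0), (row=3, col=1), (row=3, col=3)  <- goal reached here
One shortest path (3 moves): (row=1, col=2) -> (row=1, col=1) -> (row=1, col=0) -> (row=2, col=0)

Answer: Shortest path length: 3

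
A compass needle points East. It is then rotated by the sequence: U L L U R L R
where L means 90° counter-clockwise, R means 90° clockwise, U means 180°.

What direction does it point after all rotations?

Answer: Final heading: North

Derivation:
Start: East
  U (U-turn (180°)) -> West
  L (left (90° counter-clockwise)) -> South
  L (left (90° counter-clockwise)) -> East
  U (U-turn (180°)) -> West
  R (right (90° clockwise)) -> North
  L (left (90° counter-clockwise)) -> West
  R (right (90° clockwise)) -> North
Final: North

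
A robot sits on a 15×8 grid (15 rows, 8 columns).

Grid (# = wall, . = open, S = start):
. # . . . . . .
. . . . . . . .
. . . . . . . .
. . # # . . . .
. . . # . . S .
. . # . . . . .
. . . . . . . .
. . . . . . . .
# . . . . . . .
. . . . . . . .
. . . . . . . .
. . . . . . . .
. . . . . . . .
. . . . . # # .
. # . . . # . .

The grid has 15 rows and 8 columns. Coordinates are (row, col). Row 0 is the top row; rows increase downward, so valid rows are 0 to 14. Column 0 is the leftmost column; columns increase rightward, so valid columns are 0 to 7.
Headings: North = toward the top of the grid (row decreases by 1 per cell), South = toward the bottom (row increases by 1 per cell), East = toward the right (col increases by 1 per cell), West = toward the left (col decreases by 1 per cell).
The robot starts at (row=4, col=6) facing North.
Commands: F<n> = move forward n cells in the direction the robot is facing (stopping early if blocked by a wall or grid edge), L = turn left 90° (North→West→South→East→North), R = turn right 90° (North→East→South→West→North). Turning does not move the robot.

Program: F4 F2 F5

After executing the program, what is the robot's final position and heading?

Answer: Final position: (row=0, col=6), facing North

Derivation:
Start: (row=4, col=6), facing North
  F4: move forward 4, now at (row=0, col=6)
  F2: move forward 0/2 (blocked), now at (row=0, col=6)
  F5: move forward 0/5 (blocked), now at (row=0, col=6)
Final: (row=0, col=6), facing North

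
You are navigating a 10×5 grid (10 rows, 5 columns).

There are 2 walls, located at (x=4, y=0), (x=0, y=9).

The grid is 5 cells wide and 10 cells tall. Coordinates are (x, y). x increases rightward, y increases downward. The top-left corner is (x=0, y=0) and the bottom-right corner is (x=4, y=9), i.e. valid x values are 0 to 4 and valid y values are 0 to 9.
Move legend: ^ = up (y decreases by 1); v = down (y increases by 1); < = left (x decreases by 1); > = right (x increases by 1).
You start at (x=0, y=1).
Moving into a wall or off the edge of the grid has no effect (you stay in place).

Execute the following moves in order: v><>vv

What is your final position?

Answer: Final position: (x=1, y=4)

Derivation:
Start: (x=0, y=1)
  v (down): (x=0, y=1) -> (x=0, y=2)
  > (right): (x=0, y=2) -> (x=1, y=2)
  < (left): (x=1, y=2) -> (x=0, y=2)
  > (right): (x=0, y=2) -> (x=1, y=2)
  v (down): (x=1, y=2) -> (x=1, y=3)
  v (down): (x=1, y=3) -> (x=1, y=4)
Final: (x=1, y=4)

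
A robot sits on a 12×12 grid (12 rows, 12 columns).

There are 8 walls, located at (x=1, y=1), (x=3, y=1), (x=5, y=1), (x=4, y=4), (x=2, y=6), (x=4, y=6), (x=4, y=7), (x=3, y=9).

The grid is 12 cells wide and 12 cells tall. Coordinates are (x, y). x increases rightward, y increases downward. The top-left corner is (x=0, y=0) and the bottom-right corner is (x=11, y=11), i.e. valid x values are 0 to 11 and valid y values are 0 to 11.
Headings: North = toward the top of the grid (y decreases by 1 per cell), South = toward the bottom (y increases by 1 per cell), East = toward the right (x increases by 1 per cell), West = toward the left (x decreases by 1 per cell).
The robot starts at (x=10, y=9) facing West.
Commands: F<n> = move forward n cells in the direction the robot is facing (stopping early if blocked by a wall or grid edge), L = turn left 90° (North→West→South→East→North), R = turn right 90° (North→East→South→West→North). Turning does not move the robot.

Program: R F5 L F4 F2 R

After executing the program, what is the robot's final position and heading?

Start: (x=10, y=9), facing West
  R: turn right, now facing North
  F5: move forward 5, now at (x=10, y=4)
  L: turn left, now facing West
  F4: move forward 4, now at (x=6, y=4)
  F2: move forward 1/2 (blocked), now at (x=5, y=4)
  R: turn right, now facing North
Final: (x=5, y=4), facing North

Answer: Final position: (x=5, y=4), facing North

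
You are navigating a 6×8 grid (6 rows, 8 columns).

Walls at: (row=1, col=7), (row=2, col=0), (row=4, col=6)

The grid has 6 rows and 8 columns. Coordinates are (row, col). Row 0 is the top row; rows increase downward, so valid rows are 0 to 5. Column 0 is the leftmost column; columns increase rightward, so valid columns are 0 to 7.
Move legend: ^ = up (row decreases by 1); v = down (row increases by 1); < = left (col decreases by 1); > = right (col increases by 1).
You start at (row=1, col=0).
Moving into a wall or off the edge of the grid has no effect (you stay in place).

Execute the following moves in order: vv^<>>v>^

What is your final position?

Start: (row=1, col=0)
  v (down): blocked, stay at (row=1, col=0)
  v (down): blocked, stay at (row=1, col=0)
  ^ (up): (row=1, col=0) -> (row=0, col=0)
  < (left): blocked, stay at (row=0, col=0)
  > (right): (row=0, col=0) -> (row=0, col=1)
  > (right): (row=0, col=1) -> (row=0, col=2)
  v (down): (row=0, col=2) -> (row=1, col=2)
  > (right): (row=1, col=2) -> (row=1, col=3)
  ^ (up): (row=1, col=3) -> (row=0, col=3)
Final: (row=0, col=3)

Answer: Final position: (row=0, col=3)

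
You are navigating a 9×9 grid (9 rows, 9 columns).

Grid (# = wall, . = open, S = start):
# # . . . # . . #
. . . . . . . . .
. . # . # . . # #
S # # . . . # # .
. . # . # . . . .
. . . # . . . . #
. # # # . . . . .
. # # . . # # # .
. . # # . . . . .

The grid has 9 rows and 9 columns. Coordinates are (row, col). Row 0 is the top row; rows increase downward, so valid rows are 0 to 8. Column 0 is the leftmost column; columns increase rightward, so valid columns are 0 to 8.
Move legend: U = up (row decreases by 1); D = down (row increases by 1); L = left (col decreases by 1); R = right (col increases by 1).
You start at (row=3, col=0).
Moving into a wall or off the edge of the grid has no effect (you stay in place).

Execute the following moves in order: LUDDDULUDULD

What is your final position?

Answer: Final position: (row=4, col=0)

Derivation:
Start: (row=3, col=0)
  L (left): blocked, stay at (row=3, col=0)
  U (up): (row=3, col=0) -> (row=2, col=0)
  D (down): (row=2, col=0) -> (row=3, col=0)
  D (down): (row=3, col=0) -> (row=4, col=0)
  D (down): (row=4, col=0) -> (row=5, col=0)
  U (up): (row=5, col=0) -> (row=4, col=0)
  L (left): blocked, stay at (row=4, col=0)
  U (up): (row=4, col=0) -> (row=3, col=0)
  D (down): (row=3, col=0) -> (row=4, col=0)
  U (up): (row=4, col=0) -> (row=3, col=0)
  L (left): blocked, stay at (row=3, col=0)
  D (down): (row=3, col=0) -> (row=4, col=0)
Final: (row=4, col=0)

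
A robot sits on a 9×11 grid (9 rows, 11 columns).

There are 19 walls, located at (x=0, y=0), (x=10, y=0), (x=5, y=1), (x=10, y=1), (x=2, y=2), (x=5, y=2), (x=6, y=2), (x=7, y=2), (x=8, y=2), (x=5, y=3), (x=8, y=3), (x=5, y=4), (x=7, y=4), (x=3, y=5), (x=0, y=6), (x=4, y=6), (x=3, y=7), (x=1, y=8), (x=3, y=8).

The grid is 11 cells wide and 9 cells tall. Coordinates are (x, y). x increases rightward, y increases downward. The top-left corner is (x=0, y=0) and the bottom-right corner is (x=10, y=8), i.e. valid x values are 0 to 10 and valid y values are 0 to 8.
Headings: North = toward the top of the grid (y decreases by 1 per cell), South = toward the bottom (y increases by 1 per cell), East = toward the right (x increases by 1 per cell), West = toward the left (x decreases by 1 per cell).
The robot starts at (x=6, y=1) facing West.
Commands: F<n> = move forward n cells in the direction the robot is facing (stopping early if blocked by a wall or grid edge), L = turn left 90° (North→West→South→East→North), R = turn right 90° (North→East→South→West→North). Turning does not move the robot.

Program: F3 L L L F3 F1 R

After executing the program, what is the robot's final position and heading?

Start: (x=6, y=1), facing West
  F3: move forward 0/3 (blocked), now at (x=6, y=1)
  L: turn left, now facing South
  L: turn left, now facing East
  L: turn left, now facing North
  F3: move forward 1/3 (blocked), now at (x=6, y=0)
  F1: move forward 0/1 (blocked), now at (x=6, y=0)
  R: turn right, now facing East
Final: (x=6, y=0), facing East

Answer: Final position: (x=6, y=0), facing East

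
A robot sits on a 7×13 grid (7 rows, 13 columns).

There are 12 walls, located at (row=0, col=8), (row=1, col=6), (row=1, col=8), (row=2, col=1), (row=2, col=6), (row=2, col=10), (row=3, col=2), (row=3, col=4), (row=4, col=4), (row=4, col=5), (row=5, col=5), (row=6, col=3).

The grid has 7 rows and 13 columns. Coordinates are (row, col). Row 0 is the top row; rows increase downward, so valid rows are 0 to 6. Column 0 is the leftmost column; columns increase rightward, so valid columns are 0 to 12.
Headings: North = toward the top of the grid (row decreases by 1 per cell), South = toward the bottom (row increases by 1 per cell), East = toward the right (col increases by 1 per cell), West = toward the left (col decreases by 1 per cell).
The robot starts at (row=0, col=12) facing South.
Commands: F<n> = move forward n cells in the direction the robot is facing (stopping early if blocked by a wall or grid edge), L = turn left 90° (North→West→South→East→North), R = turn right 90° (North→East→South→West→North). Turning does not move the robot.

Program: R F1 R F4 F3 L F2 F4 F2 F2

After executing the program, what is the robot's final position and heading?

Answer: Final position: (row=0, col=9), facing West

Derivation:
Start: (row=0, col=12), facing South
  R: turn right, now facing West
  F1: move forward 1, now at (row=0, col=11)
  R: turn right, now facing North
  F4: move forward 0/4 (blocked), now at (row=0, col=11)
  F3: move forward 0/3 (blocked), now at (row=0, col=11)
  L: turn left, now facing West
  F2: move forward 2, now at (row=0, col=9)
  F4: move forward 0/4 (blocked), now at (row=0, col=9)
  F2: move forward 0/2 (blocked), now at (row=0, col=9)
  F2: move forward 0/2 (blocked), now at (row=0, col=9)
Final: (row=0, col=9), facing West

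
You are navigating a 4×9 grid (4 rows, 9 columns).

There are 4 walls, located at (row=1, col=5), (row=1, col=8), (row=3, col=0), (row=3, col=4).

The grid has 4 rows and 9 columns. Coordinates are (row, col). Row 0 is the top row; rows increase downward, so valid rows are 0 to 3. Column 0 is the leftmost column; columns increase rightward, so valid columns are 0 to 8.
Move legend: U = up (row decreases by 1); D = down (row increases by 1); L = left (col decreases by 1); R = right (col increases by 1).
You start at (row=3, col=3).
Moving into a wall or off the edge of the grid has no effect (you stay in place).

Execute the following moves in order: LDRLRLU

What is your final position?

Start: (row=3, col=3)
  L (left): (row=3, col=3) -> (row=3, col=2)
  D (down): blocked, stay at (row=3, col=2)
  R (right): (row=3, col=2) -> (row=3, col=3)
  L (left): (row=3, col=3) -> (row=3, col=2)
  R (right): (row=3, col=2) -> (row=3, col=3)
  L (left): (row=3, col=3) -> (row=3, col=2)
  U (up): (row=3, col=2) -> (row=2, col=2)
Final: (row=2, col=2)

Answer: Final position: (row=2, col=2)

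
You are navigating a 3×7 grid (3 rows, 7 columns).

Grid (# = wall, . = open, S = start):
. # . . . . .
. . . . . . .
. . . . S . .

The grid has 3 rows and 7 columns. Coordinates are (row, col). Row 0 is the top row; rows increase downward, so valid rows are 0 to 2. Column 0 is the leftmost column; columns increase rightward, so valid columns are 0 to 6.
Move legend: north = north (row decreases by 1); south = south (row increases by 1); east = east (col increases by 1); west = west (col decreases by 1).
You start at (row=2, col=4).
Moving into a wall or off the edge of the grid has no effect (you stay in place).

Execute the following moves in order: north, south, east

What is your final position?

Answer: Final position: (row=2, col=5)

Derivation:
Start: (row=2, col=4)
  north (north): (row=2, col=4) -> (row=1, col=4)
  south (south): (row=1, col=4) -> (row=2, col=4)
  east (east): (row=2, col=4) -> (row=2, col=5)
Final: (row=2, col=5)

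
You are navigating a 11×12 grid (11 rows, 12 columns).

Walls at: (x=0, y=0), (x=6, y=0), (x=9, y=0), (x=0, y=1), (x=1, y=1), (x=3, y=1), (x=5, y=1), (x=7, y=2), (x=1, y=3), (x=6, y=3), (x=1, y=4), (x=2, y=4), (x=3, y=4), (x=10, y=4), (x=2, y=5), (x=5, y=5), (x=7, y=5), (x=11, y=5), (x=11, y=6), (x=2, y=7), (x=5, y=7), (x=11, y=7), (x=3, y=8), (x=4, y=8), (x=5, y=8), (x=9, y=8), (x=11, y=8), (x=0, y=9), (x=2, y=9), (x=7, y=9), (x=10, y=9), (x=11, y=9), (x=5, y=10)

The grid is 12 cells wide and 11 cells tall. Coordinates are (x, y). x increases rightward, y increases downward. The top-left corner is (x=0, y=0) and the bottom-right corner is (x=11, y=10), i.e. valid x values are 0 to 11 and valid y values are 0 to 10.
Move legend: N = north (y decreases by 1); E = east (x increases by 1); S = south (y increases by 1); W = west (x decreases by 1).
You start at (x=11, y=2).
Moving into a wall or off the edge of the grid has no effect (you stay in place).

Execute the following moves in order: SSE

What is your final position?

Answer: Final position: (x=11, y=4)

Derivation:
Start: (x=11, y=2)
  S (south): (x=11, y=2) -> (x=11, y=3)
  S (south): (x=11, y=3) -> (x=11, y=4)
  E (east): blocked, stay at (x=11, y=4)
Final: (x=11, y=4)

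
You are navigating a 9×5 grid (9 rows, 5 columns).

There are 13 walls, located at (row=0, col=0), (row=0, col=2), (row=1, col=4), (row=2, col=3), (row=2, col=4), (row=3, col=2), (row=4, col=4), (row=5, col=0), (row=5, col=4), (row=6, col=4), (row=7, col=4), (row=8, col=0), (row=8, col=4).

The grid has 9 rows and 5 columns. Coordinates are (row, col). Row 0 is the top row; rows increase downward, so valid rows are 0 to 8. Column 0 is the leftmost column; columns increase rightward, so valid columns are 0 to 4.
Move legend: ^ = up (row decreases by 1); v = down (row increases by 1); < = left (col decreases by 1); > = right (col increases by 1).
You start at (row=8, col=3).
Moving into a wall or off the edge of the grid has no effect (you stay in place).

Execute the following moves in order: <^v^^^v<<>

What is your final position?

Answer: Final position: (row=6, col=1)

Derivation:
Start: (row=8, col=3)
  < (left): (row=8, col=3) -> (row=8, col=2)
  ^ (up): (row=8, col=2) -> (row=7, col=2)
  v (down): (row=7, col=2) -> (row=8, col=2)
  ^ (up): (row=8, col=2) -> (row=7, col=2)
  ^ (up): (row=7, col=2) -> (row=6, col=2)
  ^ (up): (row=6, col=2) -> (row=5, col=2)
  v (down): (row=5, col=2) -> (row=6, col=2)
  < (left): (row=6, col=2) -> (row=6, col=1)
  < (left): (row=6, col=1) -> (row=6, col=0)
  > (right): (row=6, col=0) -> (row=6, col=1)
Final: (row=6, col=1)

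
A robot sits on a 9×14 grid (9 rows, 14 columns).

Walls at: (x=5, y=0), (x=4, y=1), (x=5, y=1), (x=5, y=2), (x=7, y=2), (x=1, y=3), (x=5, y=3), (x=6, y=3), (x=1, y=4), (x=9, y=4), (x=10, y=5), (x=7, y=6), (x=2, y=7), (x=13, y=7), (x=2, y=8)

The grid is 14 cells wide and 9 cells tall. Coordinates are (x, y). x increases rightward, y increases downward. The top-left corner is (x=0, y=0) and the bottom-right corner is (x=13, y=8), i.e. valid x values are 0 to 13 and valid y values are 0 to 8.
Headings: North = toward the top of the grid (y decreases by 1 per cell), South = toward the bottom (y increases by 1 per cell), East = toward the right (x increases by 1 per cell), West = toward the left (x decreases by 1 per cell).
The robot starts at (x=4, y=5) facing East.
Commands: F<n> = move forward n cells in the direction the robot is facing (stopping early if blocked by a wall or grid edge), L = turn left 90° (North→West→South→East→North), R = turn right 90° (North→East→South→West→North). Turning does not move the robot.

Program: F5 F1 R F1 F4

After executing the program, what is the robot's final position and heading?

Answer: Final position: (x=9, y=8), facing South

Derivation:
Start: (x=4, y=5), facing East
  F5: move forward 5, now at (x=9, y=5)
  F1: move forward 0/1 (blocked), now at (x=9, y=5)
  R: turn right, now facing South
  F1: move forward 1, now at (x=9, y=6)
  F4: move forward 2/4 (blocked), now at (x=9, y=8)
Final: (x=9, y=8), facing South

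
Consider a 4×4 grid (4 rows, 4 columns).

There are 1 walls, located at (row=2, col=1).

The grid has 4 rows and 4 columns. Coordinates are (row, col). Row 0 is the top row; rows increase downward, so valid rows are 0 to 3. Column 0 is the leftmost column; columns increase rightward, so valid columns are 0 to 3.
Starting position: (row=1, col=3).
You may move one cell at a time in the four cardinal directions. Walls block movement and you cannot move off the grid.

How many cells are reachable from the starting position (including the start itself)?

Answer: Reachable cells: 15

Derivation:
BFS flood-fill from (row=1, col=3):
  Distance 0: (row=1, col=3)
  Distance 1: (row=0, col=3), (row=1, col=2), (row=2, col=3)
  Distance 2: (row=0, col=2), (row=1, col=1), (row=2, col=2), (row=3, col=3)
  Distance 3: (row=0, col=1), (row=1, col=0), (row=3, col=2)
  Distance 4: (row=0, col=0), (row=2, col=0), (row=3, col=1)
  Distance 5: (row=3, col=0)
Total reachable: 15 (grid has 15 open cells total)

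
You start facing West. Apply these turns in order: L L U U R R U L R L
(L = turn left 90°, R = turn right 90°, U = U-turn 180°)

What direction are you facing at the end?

Start: West
  L (left (90° counter-clockwise)) -> South
  L (left (90° counter-clockwise)) -> East
  U (U-turn (180°)) -> West
  U (U-turn (180°)) -> East
  R (right (90° clockwise)) -> South
  R (right (90° clockwise)) -> West
  U (U-turn (180°)) -> East
  L (left (90° counter-clockwise)) -> North
  R (right (90° clockwise)) -> East
  L (left (90° counter-clockwise)) -> North
Final: North

Answer: Final heading: North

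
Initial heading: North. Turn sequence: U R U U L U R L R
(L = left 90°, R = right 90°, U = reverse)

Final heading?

Start: North
  U (U-turn (180°)) -> South
  R (right (90° clockwise)) -> West
  U (U-turn (180°)) -> East
  U (U-turn (180°)) -> West
  L (left (90° counter-clockwise)) -> South
  U (U-turn (180°)) -> North
  R (right (90° clockwise)) -> East
  L (left (90° counter-clockwise)) -> North
  R (right (90° clockwise)) -> East
Final: East

Answer: Final heading: East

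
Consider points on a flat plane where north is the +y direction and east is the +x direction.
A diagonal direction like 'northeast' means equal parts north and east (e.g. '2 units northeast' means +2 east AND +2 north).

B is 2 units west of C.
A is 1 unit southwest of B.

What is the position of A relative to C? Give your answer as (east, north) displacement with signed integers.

Place C at the origin (east=0, north=0).
  B is 2 units west of C: delta (east=-2, north=+0); B at (east=-2, north=0).
  A is 1 unit southwest of B: delta (east=-1, north=-1); A at (east=-3, north=-1).
Therefore A relative to C: (east=-3, north=-1).

Answer: A is at (east=-3, north=-1) relative to C.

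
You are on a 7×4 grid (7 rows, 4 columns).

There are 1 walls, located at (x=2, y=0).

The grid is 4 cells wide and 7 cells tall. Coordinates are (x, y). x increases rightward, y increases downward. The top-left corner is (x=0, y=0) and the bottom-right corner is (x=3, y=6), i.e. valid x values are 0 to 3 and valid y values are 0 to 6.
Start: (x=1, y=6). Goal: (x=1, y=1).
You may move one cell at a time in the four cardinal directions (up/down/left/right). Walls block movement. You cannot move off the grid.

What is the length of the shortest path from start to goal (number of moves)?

Answer: Shortest path length: 5

Derivation:
BFS from (x=1, y=6) until reaching (x=1, y=1):
  Distance 0: (x=1, y=6)
  Distance 1: (x=1, y=5), (x=0, y=6), (x=2, y=6)
  Distance 2: (x=1, y=4), (x=0, y=5), (x=2, y=5), (x=3, y=6)
  Distance 3: (x=1, y=3), (x=0, y=4), (x=2, y=4), (x=3, y=5)
  Distance 4: (x=1, y=2), (x=0, y=3), (x=2, y=3), (x=3, y=4)
  Distance 5: (x=1, y=1), (x=0, y=2), (x=2, y=2), (x=3, y=3)  <- goal reached here
One shortest path (5 moves): (x=1, y=6) -> (x=1, y=5) -> (x=1, y=4) -> (x=1, y=3) -> (x=1, y=2) -> (x=1, y=1)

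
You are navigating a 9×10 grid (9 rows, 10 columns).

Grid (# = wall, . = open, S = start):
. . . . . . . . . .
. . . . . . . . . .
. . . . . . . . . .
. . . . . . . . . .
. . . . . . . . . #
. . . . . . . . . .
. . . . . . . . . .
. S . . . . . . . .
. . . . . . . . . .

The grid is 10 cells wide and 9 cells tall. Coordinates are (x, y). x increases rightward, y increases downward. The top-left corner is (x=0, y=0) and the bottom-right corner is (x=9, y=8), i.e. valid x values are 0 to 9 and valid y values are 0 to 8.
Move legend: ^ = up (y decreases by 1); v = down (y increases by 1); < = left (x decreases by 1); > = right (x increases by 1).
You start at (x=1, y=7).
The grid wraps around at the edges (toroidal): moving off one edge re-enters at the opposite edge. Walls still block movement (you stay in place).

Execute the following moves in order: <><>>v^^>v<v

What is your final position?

Answer: Final position: (x=2, y=8)

Derivation:
Start: (x=1, y=7)
  < (left): (x=1, y=7) -> (x=0, y=7)
  > (right): (x=0, y=7) -> (x=1, y=7)
  < (left): (x=1, y=7) -> (x=0, y=7)
  > (right): (x=0, y=7) -> (x=1, y=7)
  > (right): (x=1, y=7) -> (x=2, y=7)
  v (down): (x=2, y=7) -> (x=2, y=8)
  ^ (up): (x=2, y=8) -> (x=2, y=7)
  ^ (up): (x=2, y=7) -> (x=2, y=6)
  > (right): (x=2, y=6) -> (x=3, y=6)
  v (down): (x=3, y=6) -> (x=3, y=7)
  < (left): (x=3, y=7) -> (x=2, y=7)
  v (down): (x=2, y=7) -> (x=2, y=8)
Final: (x=2, y=8)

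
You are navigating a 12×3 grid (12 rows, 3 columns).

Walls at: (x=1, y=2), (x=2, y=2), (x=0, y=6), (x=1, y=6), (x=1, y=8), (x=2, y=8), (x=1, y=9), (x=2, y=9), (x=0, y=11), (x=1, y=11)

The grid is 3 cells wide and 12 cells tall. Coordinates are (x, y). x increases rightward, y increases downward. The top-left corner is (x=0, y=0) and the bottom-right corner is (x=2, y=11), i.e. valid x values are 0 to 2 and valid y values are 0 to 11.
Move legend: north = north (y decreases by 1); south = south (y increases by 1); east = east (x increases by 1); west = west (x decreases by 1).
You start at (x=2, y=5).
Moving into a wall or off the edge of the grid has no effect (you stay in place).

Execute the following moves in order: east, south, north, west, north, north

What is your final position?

Start: (x=2, y=5)
  east (east): blocked, stay at (x=2, y=5)
  south (south): (x=2, y=5) -> (x=2, y=6)
  north (north): (x=2, y=6) -> (x=2, y=5)
  west (west): (x=2, y=5) -> (x=1, y=5)
  north (north): (x=1, y=5) -> (x=1, y=4)
  north (north): (x=1, y=4) -> (x=1, y=3)
Final: (x=1, y=3)

Answer: Final position: (x=1, y=3)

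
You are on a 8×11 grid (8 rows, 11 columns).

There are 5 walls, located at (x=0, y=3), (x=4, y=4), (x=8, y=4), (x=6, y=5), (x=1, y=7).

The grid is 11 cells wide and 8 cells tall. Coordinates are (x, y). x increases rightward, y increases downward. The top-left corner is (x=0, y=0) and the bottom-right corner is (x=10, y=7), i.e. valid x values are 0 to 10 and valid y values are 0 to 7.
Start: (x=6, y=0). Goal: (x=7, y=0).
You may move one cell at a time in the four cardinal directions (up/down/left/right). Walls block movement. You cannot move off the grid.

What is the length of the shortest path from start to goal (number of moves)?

BFS from (x=6, y=0) until reaching (x=7, y=0):
  Distance 0: (x=6, y=0)
  Distance 1: (x=5, y=0), (x=7, y=0), (x=6, y=1)  <- goal reached here
One shortest path (1 moves): (x=6, y=0) -> (x=7, y=0)

Answer: Shortest path length: 1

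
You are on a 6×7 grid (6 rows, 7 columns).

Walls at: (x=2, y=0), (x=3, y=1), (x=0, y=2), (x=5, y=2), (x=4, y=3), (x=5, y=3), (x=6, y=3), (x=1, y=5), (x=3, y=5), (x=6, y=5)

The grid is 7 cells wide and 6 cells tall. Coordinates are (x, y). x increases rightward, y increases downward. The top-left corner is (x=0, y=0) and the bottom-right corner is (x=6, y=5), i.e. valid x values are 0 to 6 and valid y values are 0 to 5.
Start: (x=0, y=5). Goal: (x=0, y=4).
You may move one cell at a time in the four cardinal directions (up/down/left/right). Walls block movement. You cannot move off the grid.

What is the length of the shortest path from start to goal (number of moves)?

Answer: Shortest path length: 1

Derivation:
BFS from (x=0, y=5) until reaching (x=0, y=4):
  Distance 0: (x=0, y=5)
  Distance 1: (x=0, y=4)  <- goal reached here
One shortest path (1 moves): (x=0, y=5) -> (x=0, y=4)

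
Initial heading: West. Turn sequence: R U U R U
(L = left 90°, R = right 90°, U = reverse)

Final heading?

Answer: Final heading: West

Derivation:
Start: West
  R (right (90° clockwise)) -> North
  U (U-turn (180°)) -> South
  U (U-turn (180°)) -> North
  R (right (90° clockwise)) -> East
  U (U-turn (180°)) -> West
Final: West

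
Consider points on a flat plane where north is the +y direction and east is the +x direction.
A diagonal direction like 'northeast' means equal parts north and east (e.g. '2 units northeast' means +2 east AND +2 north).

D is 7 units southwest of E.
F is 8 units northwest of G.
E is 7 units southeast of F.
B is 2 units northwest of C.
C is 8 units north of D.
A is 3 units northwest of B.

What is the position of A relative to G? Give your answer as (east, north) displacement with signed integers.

Answer: A is at (east=-13, north=7) relative to G.

Derivation:
Place G at the origin (east=0, north=0).
  F is 8 units northwest of G: delta (east=-8, north=+8); F at (east=-8, north=8).
  E is 7 units southeast of F: delta (east=+7, north=-7); E at (east=-1, north=1).
  D is 7 units southwest of E: delta (east=-7, north=-7); D at (east=-8, north=-6).
  C is 8 units north of D: delta (east=+0, north=+8); C at (east=-8, north=2).
  B is 2 units northwest of C: delta (east=-2, north=+2); B at (east=-10, north=4).
  A is 3 units northwest of B: delta (east=-3, north=+3); A at (east=-13, north=7).
Therefore A relative to G: (east=-13, north=7).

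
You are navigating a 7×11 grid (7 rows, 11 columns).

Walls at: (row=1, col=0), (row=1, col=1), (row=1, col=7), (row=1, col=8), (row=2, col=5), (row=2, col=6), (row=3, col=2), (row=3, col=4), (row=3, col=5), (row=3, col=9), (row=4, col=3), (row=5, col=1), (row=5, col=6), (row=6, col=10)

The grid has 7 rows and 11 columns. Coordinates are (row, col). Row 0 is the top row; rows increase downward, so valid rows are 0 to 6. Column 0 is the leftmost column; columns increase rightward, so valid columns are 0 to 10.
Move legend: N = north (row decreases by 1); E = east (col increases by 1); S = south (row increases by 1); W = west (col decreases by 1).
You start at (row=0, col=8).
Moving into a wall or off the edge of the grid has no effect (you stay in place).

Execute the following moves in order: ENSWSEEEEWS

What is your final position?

Start: (row=0, col=8)
  E (east): (row=0, col=8) -> (row=0, col=9)
  N (north): blocked, stay at (row=0, col=9)
  S (south): (row=0, col=9) -> (row=1, col=9)
  W (west): blocked, stay at (row=1, col=9)
  S (south): (row=1, col=9) -> (row=2, col=9)
  E (east): (row=2, col=9) -> (row=2, col=10)
  [×3]E (east): blocked, stay at (row=2, col=10)
  W (west): (row=2, col=10) -> (row=2, col=9)
  S (south): blocked, stay at (row=2, col=9)
Final: (row=2, col=9)

Answer: Final position: (row=2, col=9)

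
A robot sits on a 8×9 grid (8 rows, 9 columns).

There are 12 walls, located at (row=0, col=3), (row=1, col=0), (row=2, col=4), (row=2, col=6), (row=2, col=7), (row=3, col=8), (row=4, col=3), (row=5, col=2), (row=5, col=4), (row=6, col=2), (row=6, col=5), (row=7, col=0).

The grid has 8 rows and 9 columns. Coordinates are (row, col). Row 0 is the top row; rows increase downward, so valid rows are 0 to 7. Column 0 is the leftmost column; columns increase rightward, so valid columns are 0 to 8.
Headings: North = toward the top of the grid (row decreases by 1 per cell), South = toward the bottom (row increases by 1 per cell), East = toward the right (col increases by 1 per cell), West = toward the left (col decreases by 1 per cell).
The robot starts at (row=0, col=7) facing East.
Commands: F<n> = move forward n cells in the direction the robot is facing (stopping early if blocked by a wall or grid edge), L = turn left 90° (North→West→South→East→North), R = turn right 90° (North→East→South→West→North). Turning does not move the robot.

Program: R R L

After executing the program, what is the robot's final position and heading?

Answer: Final position: (row=0, col=7), facing South

Derivation:
Start: (row=0, col=7), facing East
  R: turn right, now facing South
  R: turn right, now facing West
  L: turn left, now facing South
Final: (row=0, col=7), facing South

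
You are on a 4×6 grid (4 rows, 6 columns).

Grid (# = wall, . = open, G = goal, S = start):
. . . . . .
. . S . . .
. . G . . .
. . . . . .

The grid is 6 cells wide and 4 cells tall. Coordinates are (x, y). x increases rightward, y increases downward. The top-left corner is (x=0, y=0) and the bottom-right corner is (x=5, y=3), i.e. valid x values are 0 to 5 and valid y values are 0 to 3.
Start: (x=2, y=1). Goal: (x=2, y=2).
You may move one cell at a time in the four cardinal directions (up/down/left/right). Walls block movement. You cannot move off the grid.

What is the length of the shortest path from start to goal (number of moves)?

Answer: Shortest path length: 1

Derivation:
BFS from (x=2, y=1) until reaching (x=2, y=2):
  Distance 0: (x=2, y=1)
  Distance 1: (x=2, y=0), (x=1, y=1), (x=3, y=1), (x=2, y=2)  <- goal reached here
One shortest path (1 moves): (x=2, y=1) -> (x=2, y=2)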